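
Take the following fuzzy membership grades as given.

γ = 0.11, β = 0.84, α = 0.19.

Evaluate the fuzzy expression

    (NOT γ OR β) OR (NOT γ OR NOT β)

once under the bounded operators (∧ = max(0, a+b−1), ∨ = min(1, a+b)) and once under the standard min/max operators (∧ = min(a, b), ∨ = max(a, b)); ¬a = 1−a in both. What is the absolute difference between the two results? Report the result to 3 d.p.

0.110

Under bounded:
  NOT γ = 1 − 0.11 = 0.89
  NOT γ OR β = min(1, a+b) on (0.89, 0.84) = 1.00
  NOT γ = 1 − 0.11 = 0.89
  NOT β = 1 − 0.84 = 0.16
  NOT γ OR NOT β = min(1, a+b) on (0.89, 0.16) = 1.00
  (NOT γ OR β) OR (NOT γ OR NOT β) = min(1, a+b) on (1.00, 1.00) = 1.00
  → value = 1.0000
Under standard min/max:
  NOT γ = 1 − 0.11 = 0.89
  NOT γ OR β = max(a, b) on (0.89, 0.84) = 0.89
  NOT γ = 1 − 0.11 = 0.89
  NOT β = 1 − 0.84 = 0.16
  NOT γ OR NOT β = max(a, b) on (0.89, 0.16) = 0.89
  (NOT γ OR β) OR (NOT γ OR NOT β) = max(a, b) on (0.89, 0.89) = 0.89
  → value = 0.8900
|1.0000 − 0.8900| = 0.110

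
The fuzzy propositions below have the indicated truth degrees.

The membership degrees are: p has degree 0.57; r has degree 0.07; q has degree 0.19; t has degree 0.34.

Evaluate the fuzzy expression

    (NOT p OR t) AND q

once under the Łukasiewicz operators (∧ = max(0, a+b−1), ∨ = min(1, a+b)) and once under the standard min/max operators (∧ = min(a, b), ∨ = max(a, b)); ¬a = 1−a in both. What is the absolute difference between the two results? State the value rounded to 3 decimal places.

0.190

Under Łukasiewicz:
  NOT p = 1 − 0.57 = 0.43
  NOT p OR t = min(1, a+b) on (0.43, 0.34) = 0.77
  (NOT p OR t) AND q = max(0, a+b−1) on (0.77, 0.19) = 0.00
  → value = 0.0000
Under standard min/max:
  NOT p = 1 − 0.57 = 0.43
  NOT p OR t = max(a, b) on (0.43, 0.34) = 0.43
  (NOT p OR t) AND q = min(a, b) on (0.43, 0.19) = 0.19
  → value = 0.1900
|0.0000 − 0.1900| = 0.190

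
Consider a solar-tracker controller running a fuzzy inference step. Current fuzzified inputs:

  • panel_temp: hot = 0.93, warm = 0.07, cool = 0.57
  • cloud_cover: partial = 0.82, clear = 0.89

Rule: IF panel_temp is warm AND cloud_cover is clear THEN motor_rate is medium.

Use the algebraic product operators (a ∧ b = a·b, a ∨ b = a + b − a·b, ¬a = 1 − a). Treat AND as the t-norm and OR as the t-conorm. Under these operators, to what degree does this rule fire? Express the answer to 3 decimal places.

0.062

firing strength: warm=0.07, clear=0.89; AND[a·b] → w = 0.0623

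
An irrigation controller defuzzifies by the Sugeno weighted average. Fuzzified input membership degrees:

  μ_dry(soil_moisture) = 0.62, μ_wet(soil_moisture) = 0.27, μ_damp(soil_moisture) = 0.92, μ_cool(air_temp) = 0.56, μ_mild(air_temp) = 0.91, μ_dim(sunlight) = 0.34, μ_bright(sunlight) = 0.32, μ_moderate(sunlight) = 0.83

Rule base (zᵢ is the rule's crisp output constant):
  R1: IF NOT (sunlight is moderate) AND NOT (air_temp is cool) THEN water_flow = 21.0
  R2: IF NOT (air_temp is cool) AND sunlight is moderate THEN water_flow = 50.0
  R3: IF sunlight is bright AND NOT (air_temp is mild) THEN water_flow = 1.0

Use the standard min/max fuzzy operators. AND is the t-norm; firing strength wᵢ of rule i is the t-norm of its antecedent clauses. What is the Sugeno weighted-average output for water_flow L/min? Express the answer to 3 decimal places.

R1 (z=21.0): ¬moderate=1−0.83=0.17, ¬cool=1−0.56=0.44; AND[min(a, b)] → w = 0.17
R2 (z=50.0): ¬cool=1−0.56=0.44, moderate=0.83; AND[min(a, b)] → w = 0.44
R3 (z=1.0): bright=0.32, ¬mild=1−0.91=0.09; AND[min(a, b)] → w = 0.09
Weighted average = (0.17·21.0 + 0.44·50.0 + 0.09·1.0) / (0.17 + 0.44 + 0.09)
  = 25.6600 / 0.7000 = 36.657

36.657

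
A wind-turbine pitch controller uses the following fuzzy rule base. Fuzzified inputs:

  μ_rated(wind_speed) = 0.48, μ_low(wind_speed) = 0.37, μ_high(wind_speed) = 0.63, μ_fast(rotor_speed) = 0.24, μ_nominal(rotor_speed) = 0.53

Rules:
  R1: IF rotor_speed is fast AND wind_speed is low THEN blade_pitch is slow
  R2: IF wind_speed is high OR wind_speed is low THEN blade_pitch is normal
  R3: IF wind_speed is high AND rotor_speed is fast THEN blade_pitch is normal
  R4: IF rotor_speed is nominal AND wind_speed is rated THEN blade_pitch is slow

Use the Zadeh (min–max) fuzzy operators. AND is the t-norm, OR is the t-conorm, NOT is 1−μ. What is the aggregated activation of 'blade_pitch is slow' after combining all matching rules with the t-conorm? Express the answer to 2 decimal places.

0.48

R1: fast=0.24, low=0.37; AND[min(a, b)] → w = 0.24
R2: high=0.63, low=0.37; OR[max(a, b)] → w = 0.63
R3: high=0.63, fast=0.24; AND[min(a, b)] → w = 0.24
R4: nominal=0.53, rated=0.48; AND[min(a, b)] → w = 0.48
Rules with consequent 'slow': {R1, R4} → strengths 0.24, 0.48
Aggregate via t-conorm [max(a, b)]: 0.48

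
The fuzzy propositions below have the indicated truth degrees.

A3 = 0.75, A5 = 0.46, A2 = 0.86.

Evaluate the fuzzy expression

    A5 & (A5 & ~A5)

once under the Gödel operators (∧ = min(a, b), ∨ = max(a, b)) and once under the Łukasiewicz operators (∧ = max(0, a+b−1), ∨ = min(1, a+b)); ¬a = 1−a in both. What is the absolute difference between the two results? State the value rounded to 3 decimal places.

0.460

Under Gödel:
  ~A5 = 1 − 0.46 = 0.54
  A5 & ~A5 = min(a, b) on (0.46, 0.54) = 0.46
  A5 & (A5 & ~A5) = min(a, b) on (0.46, 0.46) = 0.46
  → value = 0.4600
Under Łukasiewicz:
  ~A5 = 1 − 0.46 = 0.54
  A5 & ~A5 = max(0, a+b−1) on (0.46, 0.54) = 0.00
  A5 & (A5 & ~A5) = max(0, a+b−1) on (0.46, 0.00) = 0.00
  → value = 0.0000
|0.4600 − 0.0000| = 0.460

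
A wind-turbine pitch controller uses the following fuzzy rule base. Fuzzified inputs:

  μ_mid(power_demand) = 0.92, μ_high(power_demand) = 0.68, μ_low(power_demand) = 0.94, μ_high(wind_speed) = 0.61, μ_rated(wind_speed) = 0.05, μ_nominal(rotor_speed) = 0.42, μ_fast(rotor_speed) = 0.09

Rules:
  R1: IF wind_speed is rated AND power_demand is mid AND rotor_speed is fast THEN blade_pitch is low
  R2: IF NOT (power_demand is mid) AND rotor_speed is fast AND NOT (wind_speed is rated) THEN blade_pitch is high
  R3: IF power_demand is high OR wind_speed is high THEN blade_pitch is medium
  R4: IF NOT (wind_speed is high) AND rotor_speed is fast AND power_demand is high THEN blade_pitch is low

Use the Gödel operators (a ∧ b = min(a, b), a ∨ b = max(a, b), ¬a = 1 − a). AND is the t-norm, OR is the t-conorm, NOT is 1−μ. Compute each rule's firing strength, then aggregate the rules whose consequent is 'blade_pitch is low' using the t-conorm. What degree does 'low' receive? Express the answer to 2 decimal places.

R1: rated=0.05, mid=0.92, fast=0.09; AND[min(a, b)] → w = 0.05
R2: ¬mid=1−0.92=0.08, fast=0.09, ¬rated=1−0.05=0.95; AND[min(a, b)] → w = 0.08
R3: high=0.68, high=0.61; OR[max(a, b)] → w = 0.68
R4: ¬high=1−0.61=0.39, fast=0.09, high=0.68; AND[min(a, b)] → w = 0.09
Rules with consequent 'low': {R1, R4} → strengths 0.05, 0.09
Aggregate via t-conorm [max(a, b)]: 0.09

0.09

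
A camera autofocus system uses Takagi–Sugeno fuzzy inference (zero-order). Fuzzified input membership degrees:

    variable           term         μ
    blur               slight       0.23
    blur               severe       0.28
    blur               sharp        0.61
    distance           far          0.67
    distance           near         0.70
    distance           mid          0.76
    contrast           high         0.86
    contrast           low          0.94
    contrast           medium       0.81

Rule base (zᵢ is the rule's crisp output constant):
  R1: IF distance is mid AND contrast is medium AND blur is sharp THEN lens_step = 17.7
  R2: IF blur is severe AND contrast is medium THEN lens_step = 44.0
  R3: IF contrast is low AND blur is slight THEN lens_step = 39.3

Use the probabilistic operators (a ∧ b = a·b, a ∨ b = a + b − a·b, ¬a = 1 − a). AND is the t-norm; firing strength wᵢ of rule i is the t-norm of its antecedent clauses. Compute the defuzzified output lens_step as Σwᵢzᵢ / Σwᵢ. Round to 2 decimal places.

30.69

R1 (z=17.7): mid=0.76, medium=0.81, sharp=0.61; AND[a·b] → w = 0.3755
R2 (z=44.0): severe=0.28, medium=0.81; AND[a·b] → w = 0.2268
R3 (z=39.3): low=0.94, slight=0.23; AND[a·b] → w = 0.2162
Weighted average = (0.3755·17.7 + 0.2268·44.0 + 0.2162·39.3) / (0.3755 + 0.2268 + 0.2162)
  = 25.1225 / 0.8185 = 30.69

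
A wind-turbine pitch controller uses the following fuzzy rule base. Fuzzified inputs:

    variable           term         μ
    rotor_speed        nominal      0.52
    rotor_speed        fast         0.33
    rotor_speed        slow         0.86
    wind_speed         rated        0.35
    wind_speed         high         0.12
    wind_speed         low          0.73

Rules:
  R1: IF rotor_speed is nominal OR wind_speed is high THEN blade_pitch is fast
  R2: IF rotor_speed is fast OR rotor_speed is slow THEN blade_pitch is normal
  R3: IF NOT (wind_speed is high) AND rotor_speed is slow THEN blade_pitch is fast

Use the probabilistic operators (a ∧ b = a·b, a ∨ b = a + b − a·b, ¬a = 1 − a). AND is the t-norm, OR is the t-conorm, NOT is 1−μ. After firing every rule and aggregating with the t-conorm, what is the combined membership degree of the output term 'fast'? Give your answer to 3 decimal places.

R1: nominal=0.52, high=0.12; OR[a + b − a·b] → w = 0.5776
R2: fast=0.33, slow=0.86; OR[a + b − a·b] → w = 0.9062
R3: ¬high=1−0.12=0.88, slow=0.86; AND[a·b] → w = 0.7568
Rules with consequent 'fast': {R1, R3} → strengths 0.5776, 0.7568
Aggregate via t-conorm [a + b − a·b]: 0.8973

0.897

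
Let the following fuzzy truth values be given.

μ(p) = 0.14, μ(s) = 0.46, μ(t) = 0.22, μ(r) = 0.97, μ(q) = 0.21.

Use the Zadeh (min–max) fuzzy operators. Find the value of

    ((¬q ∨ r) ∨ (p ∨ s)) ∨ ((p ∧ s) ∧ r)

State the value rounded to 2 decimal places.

0.97

¬q = 1 − 0.21 = 0.79
¬q ∨ r = max(a, b) on (0.79, 0.97) = 0.97
p ∨ s = max(a, b) on (0.14, 0.46) = 0.46
(¬q ∨ r) ∨ (p ∨ s) = max(a, b) on (0.97, 0.46) = 0.97
p ∧ s = min(a, b) on (0.14, 0.46) = 0.14
(p ∧ s) ∧ r = min(a, b) on (0.14, 0.97) = 0.14
((¬q ∨ r) ∨ (p ∨ s)) ∨ ((p ∧ s) ∧ r) = max(a, b) on (0.97, 0.14) = 0.97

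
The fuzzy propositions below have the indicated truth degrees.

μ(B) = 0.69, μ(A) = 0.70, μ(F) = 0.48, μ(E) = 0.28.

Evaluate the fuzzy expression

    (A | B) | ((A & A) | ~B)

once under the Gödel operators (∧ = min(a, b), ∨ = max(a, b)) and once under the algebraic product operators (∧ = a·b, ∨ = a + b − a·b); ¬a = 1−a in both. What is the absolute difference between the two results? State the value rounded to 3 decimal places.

Under Gödel:
  A | B = max(a, b) on (0.70, 0.69) = 0.70
  A & A = min(a, b) on (0.70, 0.70) = 0.70
  ~B = 1 − 0.69 = 0.31
  (A & A) | ~B = max(a, b) on (0.70, 0.31) = 0.70
  (A | B) | ((A & A) | ~B) = max(a, b) on (0.70, 0.70) = 0.70
  → value = 0.7000
Under algebraic product:
  A | B = a + b − a·b on (0.7000, 0.6900) = 0.9070
  A & A = a·b on (0.7000, 0.7000) = 0.4900
  ~B = 1 − 0.6900 = 0.3100
  (A & A) | ~B = a + b − a·b on (0.4900, 0.3100) = 0.6481
  (A | B) | ((A & A) | ~B) = a + b − a·b on (0.9070, 0.6481) = 0.9673
  → value = 0.9673
|0.7000 − 0.9673| = 0.267

0.267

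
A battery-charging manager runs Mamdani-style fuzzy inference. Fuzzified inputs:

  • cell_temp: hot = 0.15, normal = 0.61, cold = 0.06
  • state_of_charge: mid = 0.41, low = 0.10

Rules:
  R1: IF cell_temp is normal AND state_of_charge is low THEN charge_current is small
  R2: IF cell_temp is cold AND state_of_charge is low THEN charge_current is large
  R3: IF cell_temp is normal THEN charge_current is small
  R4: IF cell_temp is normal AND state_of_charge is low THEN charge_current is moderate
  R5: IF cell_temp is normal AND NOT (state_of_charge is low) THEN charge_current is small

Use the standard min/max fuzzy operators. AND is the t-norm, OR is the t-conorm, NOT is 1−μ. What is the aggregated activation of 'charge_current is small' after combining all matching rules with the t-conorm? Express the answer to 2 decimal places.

0.61

R1: normal=0.61, low=0.10; AND[min(a, b)] → w = 0.10
R2: cold=0.06, low=0.10; AND[min(a, b)] → w = 0.06
R3: normal=0.61 → w = 0.61
R4: normal=0.61, low=0.10; AND[min(a, b)] → w = 0.10
R5: normal=0.61, ¬low=1−0.10=0.90; AND[min(a, b)] → w = 0.61
Rules with consequent 'small': {R1, R3, R5} → strengths 0.10, 0.61, 0.61
Aggregate via t-conorm [max(a, b)]: 0.61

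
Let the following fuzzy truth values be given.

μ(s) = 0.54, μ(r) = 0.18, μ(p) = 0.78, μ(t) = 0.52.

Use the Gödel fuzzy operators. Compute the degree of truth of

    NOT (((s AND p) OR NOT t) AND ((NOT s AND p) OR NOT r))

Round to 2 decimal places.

s AND p = min(a, b) on (0.54, 0.78) = 0.54
NOT t = 1 − 0.52 = 0.48
(s AND p) OR NOT t = max(a, b) on (0.54, 0.48) = 0.54
NOT s = 1 − 0.54 = 0.46
NOT s AND p = min(a, b) on (0.46, 0.78) = 0.46
NOT r = 1 − 0.18 = 0.82
(NOT s AND p) OR NOT r = max(a, b) on (0.46, 0.82) = 0.82
((s AND p) OR NOT t) AND ((NOT s AND p) OR NOT r) = min(a, b) on (0.54, 0.82) = 0.54
NOT (((s AND p) OR NOT t) AND ((NOT s AND p) OR NOT r)) = 1 − 0.54 = 0.46

0.46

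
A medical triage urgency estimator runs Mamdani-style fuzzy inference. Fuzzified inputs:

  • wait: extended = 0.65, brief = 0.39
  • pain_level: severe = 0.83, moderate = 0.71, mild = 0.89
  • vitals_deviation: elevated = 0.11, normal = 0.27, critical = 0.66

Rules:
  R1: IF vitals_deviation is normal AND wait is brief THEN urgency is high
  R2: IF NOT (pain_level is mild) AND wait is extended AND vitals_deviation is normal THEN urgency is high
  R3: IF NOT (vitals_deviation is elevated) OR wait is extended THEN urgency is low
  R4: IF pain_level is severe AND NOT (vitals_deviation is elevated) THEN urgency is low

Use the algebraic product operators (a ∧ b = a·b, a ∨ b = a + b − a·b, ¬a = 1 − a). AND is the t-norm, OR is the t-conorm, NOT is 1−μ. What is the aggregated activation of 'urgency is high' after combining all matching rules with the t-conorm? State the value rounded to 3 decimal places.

R1: normal=0.27, brief=0.39; AND[a·b] → w = 0.1053
R2: ¬mild=1−0.89=0.11, extended=0.65, normal=0.27; AND[a·b] → w = 0.0193
R3: ¬elevated=1−0.11=0.89, extended=0.65; OR[a + b − a·b] → w = 0.9615
R4: severe=0.83, ¬elevated=1−0.11=0.89; AND[a·b] → w = 0.7387
Rules with consequent 'high': {R1, R2} → strengths 0.1053, 0.0193
Aggregate via t-conorm [a + b − a·b]: 0.1226

0.123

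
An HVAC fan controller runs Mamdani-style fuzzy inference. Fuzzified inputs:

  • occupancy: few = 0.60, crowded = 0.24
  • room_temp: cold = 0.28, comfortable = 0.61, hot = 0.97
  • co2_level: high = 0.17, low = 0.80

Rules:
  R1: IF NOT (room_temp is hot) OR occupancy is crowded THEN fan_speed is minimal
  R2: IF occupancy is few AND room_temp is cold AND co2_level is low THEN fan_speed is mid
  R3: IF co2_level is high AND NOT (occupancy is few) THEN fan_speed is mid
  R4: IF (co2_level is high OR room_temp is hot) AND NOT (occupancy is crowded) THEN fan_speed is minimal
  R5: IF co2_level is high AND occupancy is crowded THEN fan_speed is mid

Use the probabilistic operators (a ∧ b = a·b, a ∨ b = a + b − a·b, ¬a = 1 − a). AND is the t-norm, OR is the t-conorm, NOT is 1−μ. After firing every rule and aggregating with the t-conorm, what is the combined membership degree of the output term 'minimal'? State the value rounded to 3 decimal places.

R1: ¬hot=1−0.97=0.03, crowded=0.24; OR[a + b − a·b] → w = 0.2628
R2: few=0.60, cold=0.28, low=0.80; AND[a·b] → w = 0.1344
R3: high=0.17, ¬few=1−0.60=0.40; AND[a·b] → w = 0.0680
R4: (high=0.17 OR hot=0.97) = 0.9751; AND[a·b] with ¬crowded=1−0.24=0.76 → w = 0.7411
R5: high=0.17, crowded=0.24; AND[a·b] → w = 0.0408
Rules with consequent 'minimal': {R1, R4} → strengths 0.2628, 0.7411
Aggregate via t-conorm [a + b − a·b]: 0.8091

0.809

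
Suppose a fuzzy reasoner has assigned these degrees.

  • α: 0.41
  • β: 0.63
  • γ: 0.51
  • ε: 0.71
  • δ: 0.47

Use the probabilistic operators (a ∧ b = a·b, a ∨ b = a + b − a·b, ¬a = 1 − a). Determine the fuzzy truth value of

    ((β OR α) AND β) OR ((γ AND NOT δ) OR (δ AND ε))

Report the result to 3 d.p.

β OR α = a + b − a·b on (0.6300, 0.4100) = 0.7817
(β OR α) AND β = a·b on (0.7817, 0.6300) = 0.4925
NOT δ = 1 − 0.4700 = 0.5300
γ AND NOT δ = a·b on (0.5100, 0.5300) = 0.2703
δ AND ε = a·b on (0.4700, 0.7100) = 0.3337
(γ AND NOT δ) OR (δ AND ε) = a + b − a·b on (0.2703, 0.3337) = 0.5138
((β OR α) AND β) OR ((γ AND NOT δ) OR (δ AND ε)) = a + b − a·b on (0.4925, 0.5138) = 0.7532

0.753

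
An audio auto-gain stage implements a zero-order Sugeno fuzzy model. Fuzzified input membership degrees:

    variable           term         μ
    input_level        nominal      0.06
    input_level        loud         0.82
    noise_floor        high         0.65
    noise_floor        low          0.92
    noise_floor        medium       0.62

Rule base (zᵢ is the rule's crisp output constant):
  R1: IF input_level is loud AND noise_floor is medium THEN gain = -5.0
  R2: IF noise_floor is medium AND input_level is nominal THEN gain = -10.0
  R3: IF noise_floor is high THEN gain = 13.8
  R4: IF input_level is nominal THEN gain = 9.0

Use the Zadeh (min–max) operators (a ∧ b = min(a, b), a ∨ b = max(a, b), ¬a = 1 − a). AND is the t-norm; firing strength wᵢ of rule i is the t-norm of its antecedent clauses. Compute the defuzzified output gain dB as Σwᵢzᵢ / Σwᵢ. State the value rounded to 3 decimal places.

R1 (z=-5.0): loud=0.82, medium=0.62; AND[min(a, b)] → w = 0.62
R2 (z=-10.0): medium=0.62, nominal=0.06; AND[min(a, b)] → w = 0.06
R3 (z=13.8): high=0.65 → w = 0.65
R4 (z=9.0): nominal=0.06 → w = 0.06
Weighted average = (0.62·-5.0 + 0.06·-10.0 + 0.65·13.8 + 0.06·9.0) / (0.62 + 0.06 + 0.65 + 0.06)
  = 5.8100 / 1.3900 = 4.180

4.180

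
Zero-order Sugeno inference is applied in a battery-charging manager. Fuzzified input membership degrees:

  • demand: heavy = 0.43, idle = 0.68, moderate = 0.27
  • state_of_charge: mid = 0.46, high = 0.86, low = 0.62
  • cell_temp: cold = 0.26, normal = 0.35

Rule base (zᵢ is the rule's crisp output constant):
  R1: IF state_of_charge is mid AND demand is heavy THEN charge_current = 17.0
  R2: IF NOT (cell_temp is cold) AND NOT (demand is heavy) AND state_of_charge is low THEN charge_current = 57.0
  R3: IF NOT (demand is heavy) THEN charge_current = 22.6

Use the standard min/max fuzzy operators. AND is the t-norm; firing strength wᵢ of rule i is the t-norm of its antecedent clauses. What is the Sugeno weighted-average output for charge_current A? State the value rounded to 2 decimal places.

R1 (z=17.0): mid=0.46, heavy=0.43; AND[min(a, b)] → w = 0.43
R2 (z=57.0): ¬cold=1−0.26=0.74, ¬heavy=1−0.43=0.57, low=0.62; AND[min(a, b)] → w = 0.57
R3 (z=22.6): ¬heavy=1−0.43=0.57 → w = 0.57
Weighted average = (0.43·17.0 + 0.57·57.0 + 0.57·22.6) / (0.43 + 0.57 + 0.57)
  = 52.6820 / 1.5700 = 33.56

33.56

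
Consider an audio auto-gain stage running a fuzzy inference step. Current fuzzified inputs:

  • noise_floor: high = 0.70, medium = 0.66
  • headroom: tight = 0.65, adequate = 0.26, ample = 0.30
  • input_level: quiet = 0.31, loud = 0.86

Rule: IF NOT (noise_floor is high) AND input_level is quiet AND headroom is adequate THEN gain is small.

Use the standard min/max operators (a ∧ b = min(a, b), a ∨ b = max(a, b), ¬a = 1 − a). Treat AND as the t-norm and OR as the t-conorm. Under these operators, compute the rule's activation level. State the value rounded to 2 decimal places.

0.26

firing strength: ¬high=1−0.70=0.30, quiet=0.31, adequate=0.26; AND[min(a, b)] → w = 0.26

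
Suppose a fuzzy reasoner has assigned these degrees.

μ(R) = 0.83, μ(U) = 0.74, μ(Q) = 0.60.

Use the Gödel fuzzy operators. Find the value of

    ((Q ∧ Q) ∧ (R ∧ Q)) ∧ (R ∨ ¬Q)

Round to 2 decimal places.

0.60

Q ∧ Q = min(a, b) on (0.60, 0.60) = 0.60
R ∧ Q = min(a, b) on (0.83, 0.60) = 0.60
(Q ∧ Q) ∧ (R ∧ Q) = min(a, b) on (0.60, 0.60) = 0.60
¬Q = 1 − 0.60 = 0.40
R ∨ ¬Q = max(a, b) on (0.83, 0.40) = 0.83
((Q ∧ Q) ∧ (R ∧ Q)) ∧ (R ∨ ¬Q) = min(a, b) on (0.60, 0.83) = 0.60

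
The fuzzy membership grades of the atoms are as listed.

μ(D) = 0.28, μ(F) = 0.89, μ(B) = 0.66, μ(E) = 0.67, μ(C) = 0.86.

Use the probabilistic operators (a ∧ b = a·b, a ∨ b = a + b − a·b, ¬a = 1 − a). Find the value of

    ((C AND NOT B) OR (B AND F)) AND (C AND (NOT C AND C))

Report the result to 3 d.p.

0.073

NOT B = 1 − 0.6600 = 0.3400
C AND NOT B = a·b on (0.8600, 0.3400) = 0.2924
B AND F = a·b on (0.6600, 0.8900) = 0.5874
(C AND NOT B) OR (B AND F) = a + b − a·b on (0.2924, 0.5874) = 0.7080
NOT C = 1 − 0.8600 = 0.1400
NOT C AND C = a·b on (0.1400, 0.8600) = 0.1204
C AND (NOT C AND C) = a·b on (0.8600, 0.1204) = 0.1035
((C AND NOT B) OR (B AND F)) AND (C AND (NOT C AND C)) = a·b on (0.7080, 0.1035) = 0.0733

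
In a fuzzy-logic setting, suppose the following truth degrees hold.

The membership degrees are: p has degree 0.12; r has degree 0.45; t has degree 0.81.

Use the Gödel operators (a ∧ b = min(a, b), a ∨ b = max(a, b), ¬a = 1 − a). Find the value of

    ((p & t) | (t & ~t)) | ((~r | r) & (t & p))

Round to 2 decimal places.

0.19

p & t = min(a, b) on (0.12, 0.81) = 0.12
~t = 1 − 0.81 = 0.19
t & ~t = min(a, b) on (0.81, 0.19) = 0.19
(p & t) | (t & ~t) = max(a, b) on (0.12, 0.19) = 0.19
~r = 1 − 0.45 = 0.55
~r | r = max(a, b) on (0.55, 0.45) = 0.55
t & p = min(a, b) on (0.81, 0.12) = 0.12
(~r | r) & (t & p) = min(a, b) on (0.55, 0.12) = 0.12
((p & t) | (t & ~t)) | ((~r | r) & (t & p)) = max(a, b) on (0.19, 0.12) = 0.19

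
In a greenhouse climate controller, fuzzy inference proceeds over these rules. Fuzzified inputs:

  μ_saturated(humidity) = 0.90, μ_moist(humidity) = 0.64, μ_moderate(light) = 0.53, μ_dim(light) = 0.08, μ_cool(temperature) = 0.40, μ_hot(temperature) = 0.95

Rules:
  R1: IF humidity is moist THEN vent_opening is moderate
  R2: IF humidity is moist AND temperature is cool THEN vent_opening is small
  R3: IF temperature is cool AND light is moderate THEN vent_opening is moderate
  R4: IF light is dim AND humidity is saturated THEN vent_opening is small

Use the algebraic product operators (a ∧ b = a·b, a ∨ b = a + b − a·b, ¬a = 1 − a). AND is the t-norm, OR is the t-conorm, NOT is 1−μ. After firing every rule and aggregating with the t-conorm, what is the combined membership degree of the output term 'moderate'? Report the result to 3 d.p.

R1: moist=0.64 → w = 0.6400
R2: moist=0.64, cool=0.40; AND[a·b] → w = 0.2560
R3: cool=0.40, moderate=0.53; AND[a·b] → w = 0.2120
R4: dim=0.08, saturated=0.90; AND[a·b] → w = 0.0720
Rules with consequent 'moderate': {R1, R3} → strengths 0.6400, 0.2120
Aggregate via t-conorm [a + b − a·b]: 0.7163

0.716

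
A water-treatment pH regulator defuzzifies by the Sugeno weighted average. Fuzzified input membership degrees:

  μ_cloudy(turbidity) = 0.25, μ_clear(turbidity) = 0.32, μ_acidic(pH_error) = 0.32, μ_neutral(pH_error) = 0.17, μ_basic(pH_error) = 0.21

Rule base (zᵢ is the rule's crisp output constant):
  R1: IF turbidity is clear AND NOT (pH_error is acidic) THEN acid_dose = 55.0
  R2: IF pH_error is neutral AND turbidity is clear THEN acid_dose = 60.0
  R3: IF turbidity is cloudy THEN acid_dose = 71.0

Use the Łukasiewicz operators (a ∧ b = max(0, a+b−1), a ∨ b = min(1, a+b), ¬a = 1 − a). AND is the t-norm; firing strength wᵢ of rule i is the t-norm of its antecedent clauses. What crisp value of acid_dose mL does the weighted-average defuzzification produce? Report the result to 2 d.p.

R1 (z=55.0): clear=0.32, ¬acidic=1−0.32=0.68; AND[max(0, a+b−1)] → w = 0.00
R2 (z=60.0): neutral=0.17, clear=0.32; AND[max(0, a+b−1)] → w = 0.00
R3 (z=71.0): cloudy=0.25 → w = 0.25
Weighted average = (0.00·55.0 + 0.00·60.0 + 0.25·71.0) / (0.00 + 0.00 + 0.25)
  = 17.7500 / 0.2500 = 71.00

71.00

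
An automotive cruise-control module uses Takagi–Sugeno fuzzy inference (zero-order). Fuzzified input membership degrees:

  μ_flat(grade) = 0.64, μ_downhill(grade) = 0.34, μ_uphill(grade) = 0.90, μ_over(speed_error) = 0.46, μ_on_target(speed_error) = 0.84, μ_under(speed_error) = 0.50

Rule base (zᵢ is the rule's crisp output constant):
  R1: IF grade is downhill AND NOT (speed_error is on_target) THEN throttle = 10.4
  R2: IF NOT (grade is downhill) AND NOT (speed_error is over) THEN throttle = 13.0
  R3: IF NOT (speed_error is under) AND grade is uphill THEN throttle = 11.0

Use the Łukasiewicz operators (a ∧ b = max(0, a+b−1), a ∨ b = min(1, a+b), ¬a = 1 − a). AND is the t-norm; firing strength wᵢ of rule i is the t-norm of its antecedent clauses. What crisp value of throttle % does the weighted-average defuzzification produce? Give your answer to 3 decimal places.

R1 (z=10.4): downhill=0.34, ¬on_target=1−0.84=0.16; AND[max(0, a+b−1)] → w = 0.00
R2 (z=13.0): ¬downhill=1−0.34=0.66, ¬over=1−0.46=0.54; AND[max(0, a+b−1)] → w = 0.20
R3 (z=11.0): ¬under=1−0.50=0.50, uphill=0.90; AND[max(0, a+b−1)] → w = 0.40
Weighted average = (0.00·10.4 + 0.20·13.0 + 0.40·11.0) / (0.00 + 0.20 + 0.40)
  = 7.0000 / 0.6000 = 11.667

11.667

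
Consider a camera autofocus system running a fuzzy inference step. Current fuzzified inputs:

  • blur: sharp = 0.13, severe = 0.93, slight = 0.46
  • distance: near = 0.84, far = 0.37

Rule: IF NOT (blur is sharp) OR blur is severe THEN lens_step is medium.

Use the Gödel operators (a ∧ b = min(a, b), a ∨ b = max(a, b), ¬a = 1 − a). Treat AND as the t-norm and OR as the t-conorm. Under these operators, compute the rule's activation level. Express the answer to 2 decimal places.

0.93

firing strength: ¬sharp=1−0.13=0.87, severe=0.93; OR[max(a, b)] → w = 0.93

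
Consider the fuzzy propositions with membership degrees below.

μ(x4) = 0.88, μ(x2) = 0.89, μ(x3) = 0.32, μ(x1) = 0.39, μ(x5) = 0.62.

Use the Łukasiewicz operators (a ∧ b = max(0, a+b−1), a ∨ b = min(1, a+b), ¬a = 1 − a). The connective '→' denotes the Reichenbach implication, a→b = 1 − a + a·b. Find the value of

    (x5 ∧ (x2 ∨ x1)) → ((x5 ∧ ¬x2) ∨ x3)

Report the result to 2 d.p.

x2 ∨ x1 = min(1, a+b) on (0.89, 0.39) = 1.00
x5 ∧ (x2 ∨ x1) = max(0, a+b−1) on (0.62, 1.00) = 0.62
¬x2 = 1 − 0.89 = 0.11
x5 ∧ ¬x2 = max(0, a+b−1) on (0.62, 0.11) = 0.00
(x5 ∧ ¬x2) ∨ x3 = min(1, a+b) on (0.00, 0.32) = 0.32
(x5 ∧ (x2 ∨ x1)) → ((x5 ∧ ¬x2) ∨ x3)  [Reichenbach: 1 − a + a·b] with a=0.62, b=0.32 → 0.58

0.58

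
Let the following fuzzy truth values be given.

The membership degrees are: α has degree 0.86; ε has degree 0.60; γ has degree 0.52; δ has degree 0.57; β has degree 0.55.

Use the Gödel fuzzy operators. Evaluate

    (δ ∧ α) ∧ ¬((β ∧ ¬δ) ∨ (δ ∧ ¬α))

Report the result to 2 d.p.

δ ∧ α = min(a, b) on (0.57, 0.86) = 0.57
¬δ = 1 − 0.57 = 0.43
β ∧ ¬δ = min(a, b) on (0.55, 0.43) = 0.43
¬α = 1 − 0.86 = 0.14
δ ∧ ¬α = min(a, b) on (0.57, 0.14) = 0.14
(β ∧ ¬δ) ∨ (δ ∧ ¬α) = max(a, b) on (0.43, 0.14) = 0.43
¬((β ∧ ¬δ) ∨ (δ ∧ ¬α)) = 1 − 0.43 = 0.57
(δ ∧ α) ∧ ¬((β ∧ ¬δ) ∨ (δ ∧ ¬α)) = min(a, b) on (0.57, 0.57) = 0.57

0.57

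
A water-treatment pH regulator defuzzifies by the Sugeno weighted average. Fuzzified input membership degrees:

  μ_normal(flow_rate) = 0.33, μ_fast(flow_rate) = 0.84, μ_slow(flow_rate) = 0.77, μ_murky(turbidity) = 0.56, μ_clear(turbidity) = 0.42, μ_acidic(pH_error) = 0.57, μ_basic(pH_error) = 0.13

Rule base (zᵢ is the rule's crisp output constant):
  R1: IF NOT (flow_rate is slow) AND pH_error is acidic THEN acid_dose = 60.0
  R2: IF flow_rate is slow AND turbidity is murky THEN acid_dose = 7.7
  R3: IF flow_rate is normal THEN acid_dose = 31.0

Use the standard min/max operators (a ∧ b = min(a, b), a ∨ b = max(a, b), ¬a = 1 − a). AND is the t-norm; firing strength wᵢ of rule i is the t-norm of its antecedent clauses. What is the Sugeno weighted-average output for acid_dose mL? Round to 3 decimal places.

R1 (z=60.0): ¬slow=1−0.77=0.23, acidic=0.57; AND[min(a, b)] → w = 0.23
R2 (z=7.7): slow=0.77, murky=0.56; AND[min(a, b)] → w = 0.56
R3 (z=31.0): normal=0.33 → w = 0.33
Weighted average = (0.23·60.0 + 0.56·7.7 + 0.33·31.0) / (0.23 + 0.56 + 0.33)
  = 28.3420 / 1.1200 = 25.305

25.305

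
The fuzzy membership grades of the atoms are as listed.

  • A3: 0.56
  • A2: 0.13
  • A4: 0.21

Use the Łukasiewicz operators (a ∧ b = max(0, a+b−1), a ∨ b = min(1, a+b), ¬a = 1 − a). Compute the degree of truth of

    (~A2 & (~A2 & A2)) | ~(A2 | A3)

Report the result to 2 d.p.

0.31

~A2 = 1 − 0.13 = 0.87
~A2 = 1 − 0.13 = 0.87
~A2 & A2 = max(0, a+b−1) on (0.87, 0.13) = 0.00
~A2 & (~A2 & A2) = max(0, a+b−1) on (0.87, 0.00) = 0.00
A2 | A3 = min(1, a+b) on (0.13, 0.56) = 0.69
~(A2 | A3) = 1 − 0.69 = 0.31
(~A2 & (~A2 & A2)) | ~(A2 | A3) = min(1, a+b) on (0.00, 0.31) = 0.31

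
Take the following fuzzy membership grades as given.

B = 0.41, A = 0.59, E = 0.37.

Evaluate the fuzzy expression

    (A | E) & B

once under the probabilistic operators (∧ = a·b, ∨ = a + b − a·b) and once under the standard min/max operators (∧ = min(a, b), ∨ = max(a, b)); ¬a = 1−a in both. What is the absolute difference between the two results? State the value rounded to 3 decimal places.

0.106

Under probabilistic:
  A | E = a + b − a·b on (0.5900, 0.3700) = 0.7417
  (A | E) & B = a·b on (0.7417, 0.4100) = 0.3041
  → value = 0.3041
Under standard min/max:
  A | E = max(a, b) on (0.59, 0.37) = 0.59
  (A | E) & B = min(a, b) on (0.59, 0.41) = 0.41
  → value = 0.4100
|0.3041 − 0.4100| = 0.106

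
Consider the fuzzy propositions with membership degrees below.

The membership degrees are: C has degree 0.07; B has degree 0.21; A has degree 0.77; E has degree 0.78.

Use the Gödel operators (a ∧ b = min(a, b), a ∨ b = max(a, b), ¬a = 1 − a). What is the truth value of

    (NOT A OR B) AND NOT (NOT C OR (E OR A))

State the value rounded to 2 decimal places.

0.07

NOT A = 1 − 0.77 = 0.23
NOT A OR B = max(a, b) on (0.23, 0.21) = 0.23
NOT C = 1 − 0.07 = 0.93
E OR A = max(a, b) on (0.78, 0.77) = 0.78
NOT C OR (E OR A) = max(a, b) on (0.93, 0.78) = 0.93
NOT (NOT C OR (E OR A)) = 1 − 0.93 = 0.07
(NOT A OR B) AND NOT (NOT C OR (E OR A)) = min(a, b) on (0.23, 0.07) = 0.07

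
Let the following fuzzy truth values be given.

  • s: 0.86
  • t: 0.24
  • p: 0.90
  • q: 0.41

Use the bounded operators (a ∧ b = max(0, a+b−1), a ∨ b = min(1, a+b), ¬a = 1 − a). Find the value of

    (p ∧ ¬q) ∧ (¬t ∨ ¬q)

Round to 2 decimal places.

¬q = 1 − 0.41 = 0.59
p ∧ ¬q = max(0, a+b−1) on (0.90, 0.59) = 0.49
¬t = 1 − 0.24 = 0.76
¬q = 1 − 0.41 = 0.59
¬t ∨ ¬q = min(1, a+b) on (0.76, 0.59) = 1.00
(p ∧ ¬q) ∧ (¬t ∨ ¬q) = max(0, a+b−1) on (0.49, 1.00) = 0.49

0.49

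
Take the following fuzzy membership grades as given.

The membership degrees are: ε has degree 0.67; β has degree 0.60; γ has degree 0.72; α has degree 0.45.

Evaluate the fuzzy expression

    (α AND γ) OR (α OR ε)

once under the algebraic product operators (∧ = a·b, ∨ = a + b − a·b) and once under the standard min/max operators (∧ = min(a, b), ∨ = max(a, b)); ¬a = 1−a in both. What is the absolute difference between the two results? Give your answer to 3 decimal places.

Under algebraic product:
  α AND γ = a·b on (0.4500, 0.7200) = 0.3240
  α OR ε = a + b − a·b on (0.4500, 0.6700) = 0.8185
  (α AND γ) OR (α OR ε) = a + b − a·b on (0.3240, 0.8185) = 0.8773
  → value = 0.8773
Under standard min/max:
  α AND γ = min(a, b) on (0.45, 0.72) = 0.45
  α OR ε = max(a, b) on (0.45, 0.67) = 0.67
  (α AND γ) OR (α OR ε) = max(a, b) on (0.45, 0.67) = 0.67
  → value = 0.6700
|0.8773 − 0.6700| = 0.207

0.207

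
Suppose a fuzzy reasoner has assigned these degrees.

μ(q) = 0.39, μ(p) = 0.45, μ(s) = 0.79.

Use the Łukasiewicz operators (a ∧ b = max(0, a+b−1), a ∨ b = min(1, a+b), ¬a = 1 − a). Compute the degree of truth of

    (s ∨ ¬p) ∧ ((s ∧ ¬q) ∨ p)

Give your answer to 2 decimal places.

¬p = 1 − 0.45 = 0.55
s ∨ ¬p = min(1, a+b) on (0.79, 0.55) = 1.00
¬q = 1 − 0.39 = 0.61
s ∧ ¬q = max(0, a+b−1) on (0.79, 0.61) = 0.40
(s ∧ ¬q) ∨ p = min(1, a+b) on (0.40, 0.45) = 0.85
(s ∨ ¬p) ∧ ((s ∧ ¬q) ∨ p) = max(0, a+b−1) on (1.00, 0.85) = 0.85

0.85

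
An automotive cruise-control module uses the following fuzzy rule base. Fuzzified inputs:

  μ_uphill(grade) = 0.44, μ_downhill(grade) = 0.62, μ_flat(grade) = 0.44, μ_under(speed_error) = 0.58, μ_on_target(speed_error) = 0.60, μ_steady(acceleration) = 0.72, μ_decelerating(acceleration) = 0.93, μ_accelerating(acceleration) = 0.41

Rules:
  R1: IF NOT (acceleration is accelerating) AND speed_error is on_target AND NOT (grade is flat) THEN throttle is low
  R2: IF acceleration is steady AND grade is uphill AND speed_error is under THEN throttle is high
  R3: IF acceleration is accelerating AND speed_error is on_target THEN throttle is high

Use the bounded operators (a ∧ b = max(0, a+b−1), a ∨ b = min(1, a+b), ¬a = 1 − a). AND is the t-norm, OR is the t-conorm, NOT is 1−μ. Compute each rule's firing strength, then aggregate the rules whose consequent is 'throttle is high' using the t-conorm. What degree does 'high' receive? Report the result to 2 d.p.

R1: ¬accelerating=1−0.41=0.59, on_target=0.60, ¬flat=1−0.44=0.56; AND[max(0, a+b−1)] → w = 0.00
R2: steady=0.72, uphill=0.44, under=0.58; AND[max(0, a+b−1)] → w = 0.00
R3: accelerating=0.41, on_target=0.60; AND[max(0, a+b−1)] → w = 0.01
Rules with consequent 'high': {R2, R3} → strengths 0.00, 0.01
Aggregate via t-conorm [min(1, a+b)]: 0.01

0.01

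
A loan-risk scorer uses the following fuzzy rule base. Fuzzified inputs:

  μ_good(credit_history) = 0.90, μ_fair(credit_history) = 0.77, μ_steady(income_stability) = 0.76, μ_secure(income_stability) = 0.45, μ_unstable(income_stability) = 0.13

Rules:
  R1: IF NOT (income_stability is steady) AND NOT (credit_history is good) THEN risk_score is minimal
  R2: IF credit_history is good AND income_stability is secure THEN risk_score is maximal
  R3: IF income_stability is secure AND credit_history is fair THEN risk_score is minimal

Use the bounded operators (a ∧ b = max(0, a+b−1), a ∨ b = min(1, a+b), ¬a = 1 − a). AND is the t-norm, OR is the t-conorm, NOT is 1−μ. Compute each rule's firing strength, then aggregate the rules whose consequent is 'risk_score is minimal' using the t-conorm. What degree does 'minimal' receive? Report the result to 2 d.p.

R1: ¬steady=1−0.76=0.24, ¬good=1−0.90=0.10; AND[max(0, a+b−1)] → w = 0.00
R2: good=0.90, secure=0.45; AND[max(0, a+b−1)] → w = 0.35
R3: secure=0.45, fair=0.77; AND[max(0, a+b−1)] → w = 0.22
Rules with consequent 'minimal': {R1, R3} → strengths 0.00, 0.22
Aggregate via t-conorm [min(1, a+b)]: 0.22

0.22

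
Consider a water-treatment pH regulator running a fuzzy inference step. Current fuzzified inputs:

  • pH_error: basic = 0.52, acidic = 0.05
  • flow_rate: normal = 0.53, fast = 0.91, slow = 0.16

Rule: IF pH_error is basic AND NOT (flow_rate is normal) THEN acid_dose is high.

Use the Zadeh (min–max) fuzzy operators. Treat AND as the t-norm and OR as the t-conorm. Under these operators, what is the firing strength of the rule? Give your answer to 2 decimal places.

0.47

firing strength: basic=0.52, ¬normal=1−0.53=0.47; AND[min(a, b)] → w = 0.47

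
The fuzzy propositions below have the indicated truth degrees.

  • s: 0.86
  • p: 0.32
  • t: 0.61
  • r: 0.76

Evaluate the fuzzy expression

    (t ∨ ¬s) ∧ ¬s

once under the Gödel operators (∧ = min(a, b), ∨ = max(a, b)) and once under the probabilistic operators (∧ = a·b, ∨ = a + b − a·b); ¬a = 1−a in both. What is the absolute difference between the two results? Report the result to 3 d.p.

Under Gödel:
  ¬s = 1 − 0.86 = 0.14
  t ∨ ¬s = max(a, b) on (0.61, 0.14) = 0.61
  ¬s = 1 − 0.86 = 0.14
  (t ∨ ¬s) ∧ ¬s = min(a, b) on (0.61, 0.14) = 0.14
  → value = 0.1400
Under probabilistic:
  ¬s = 1 − 0.8600 = 0.1400
  t ∨ ¬s = a + b − a·b on (0.6100, 0.1400) = 0.6646
  ¬s = 1 − 0.8600 = 0.1400
  (t ∨ ¬s) ∧ ¬s = a·b on (0.6646, 0.1400) = 0.0930
  → value = 0.0930
|0.1400 − 0.0930| = 0.047

0.047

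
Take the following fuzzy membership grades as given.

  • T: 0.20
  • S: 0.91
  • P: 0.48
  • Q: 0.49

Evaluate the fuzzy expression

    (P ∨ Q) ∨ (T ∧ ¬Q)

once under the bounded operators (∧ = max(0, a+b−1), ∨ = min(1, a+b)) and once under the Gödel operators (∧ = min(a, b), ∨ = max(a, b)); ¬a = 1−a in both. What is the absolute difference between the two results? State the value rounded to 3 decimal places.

Under bounded:
  P ∨ Q = min(1, a+b) on (0.48, 0.49) = 0.97
  ¬Q = 1 − 0.49 = 0.51
  T ∧ ¬Q = max(0, a+b−1) on (0.20, 0.51) = 0.00
  (P ∨ Q) ∨ (T ∧ ¬Q) = min(1, a+b) on (0.97, 0.00) = 0.97
  → value = 0.9700
Under Gödel:
  P ∨ Q = max(a, b) on (0.48, 0.49) = 0.49
  ¬Q = 1 − 0.49 = 0.51
  T ∧ ¬Q = min(a, b) on (0.20, 0.51) = 0.20
  (P ∨ Q) ∨ (T ∧ ¬Q) = max(a, b) on (0.49, 0.20) = 0.49
  → value = 0.4900
|0.9700 − 0.4900| = 0.480

0.480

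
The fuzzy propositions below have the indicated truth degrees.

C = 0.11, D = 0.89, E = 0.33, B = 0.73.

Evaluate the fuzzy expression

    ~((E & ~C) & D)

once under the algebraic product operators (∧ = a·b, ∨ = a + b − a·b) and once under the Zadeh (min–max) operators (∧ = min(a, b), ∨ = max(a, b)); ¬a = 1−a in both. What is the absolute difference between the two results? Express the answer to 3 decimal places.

0.069

Under algebraic product:
  ~C = 1 − 0.1100 = 0.8900
  E & ~C = a·b on (0.3300, 0.8900) = 0.2937
  (E & ~C) & D = a·b on (0.2937, 0.8900) = 0.2614
  ~((E & ~C) & D) = 1 − 0.2614 = 0.7386
  → value = 0.7386
Under Zadeh (min–max):
  ~C = 1 − 0.11 = 0.89
  E & ~C = min(a, b) on (0.33, 0.89) = 0.33
  (E & ~C) & D = min(a, b) on (0.33, 0.89) = 0.33
  ~((E & ~C) & D) = 1 − 0.33 = 0.67
  → value = 0.6700
|0.7386 − 0.6700| = 0.069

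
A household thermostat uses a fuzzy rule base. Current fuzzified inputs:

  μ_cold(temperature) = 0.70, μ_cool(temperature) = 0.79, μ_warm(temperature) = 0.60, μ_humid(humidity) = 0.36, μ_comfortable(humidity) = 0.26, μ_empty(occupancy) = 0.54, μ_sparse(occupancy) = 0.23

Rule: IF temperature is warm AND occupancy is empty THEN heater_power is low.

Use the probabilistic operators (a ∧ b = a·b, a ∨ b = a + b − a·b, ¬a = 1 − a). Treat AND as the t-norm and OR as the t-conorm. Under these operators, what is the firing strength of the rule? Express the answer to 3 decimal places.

0.324

firing strength: warm=0.60, empty=0.54; AND[a·b] → w = 0.3240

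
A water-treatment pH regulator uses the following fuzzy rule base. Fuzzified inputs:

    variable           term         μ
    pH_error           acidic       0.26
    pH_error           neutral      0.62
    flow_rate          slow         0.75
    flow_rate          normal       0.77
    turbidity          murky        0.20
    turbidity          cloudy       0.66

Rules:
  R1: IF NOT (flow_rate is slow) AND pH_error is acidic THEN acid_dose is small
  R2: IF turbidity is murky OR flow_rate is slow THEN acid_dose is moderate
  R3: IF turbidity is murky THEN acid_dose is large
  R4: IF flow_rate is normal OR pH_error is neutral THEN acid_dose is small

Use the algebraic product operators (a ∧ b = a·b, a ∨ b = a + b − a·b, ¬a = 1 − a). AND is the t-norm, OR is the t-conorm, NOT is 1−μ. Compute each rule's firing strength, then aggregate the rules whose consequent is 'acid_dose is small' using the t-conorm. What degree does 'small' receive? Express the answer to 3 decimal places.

R1: ¬slow=1−0.75=0.25, acidic=0.26; AND[a·b] → w = 0.0650
R2: murky=0.20, slow=0.75; OR[a + b − a·b] → w = 0.8000
R3: murky=0.20 → w = 0.2000
R4: normal=0.77, neutral=0.62; OR[a + b − a·b] → w = 0.9126
Rules with consequent 'small': {R1, R4} → strengths 0.0650, 0.9126
Aggregate via t-conorm [a + b − a·b]: 0.9183

0.918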